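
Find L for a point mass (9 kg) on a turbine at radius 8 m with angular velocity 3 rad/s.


Given: m = 9 kg, r = 8 m, omega = 3 rad/s
For a point mass: I = m*r^2
I = 9*8^2 = 9*64 = 576
L = I*omega = 576*3
L = 1728 kg*m^2/s

1728 kg*m^2/s


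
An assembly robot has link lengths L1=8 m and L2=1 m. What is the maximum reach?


Given: L1 = 8 m, L2 = 1 m
For a 2-link planar arm, max reach = L1 + L2 (fully extended)
Max reach = 8 + 1
Max reach = 9 m

9 m


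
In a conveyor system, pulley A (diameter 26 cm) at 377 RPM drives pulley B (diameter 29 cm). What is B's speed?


Given: D1 = 26 cm, w1 = 377 RPM, D2 = 29 cm
Using D1*w1 = D2*w2
w2 = D1*w1 / D2
w2 = 26*377 / 29
w2 = 9802 / 29
w2 = 338 RPM

338 RPM


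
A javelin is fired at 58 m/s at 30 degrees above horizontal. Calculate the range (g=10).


Given: v0 = 58 m/s, theta = 30 deg, g = 10 m/s^2
sin(2*30) = sin(60) = sqrt(3)/2
Using R = v0^2 * sin(2*theta) / g
R = 58^2 * (sqrt(3)/2) / 10
R = 3364 * sqrt(3) / 20
R = 841/5*sqrt(3) m

841/5*sqrt(3) m


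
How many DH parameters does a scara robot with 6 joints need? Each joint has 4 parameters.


Given: 6 joints, 4 DH parameters per joint (d, theta, a, alpha)
Total DH parameters = number_of_joints * 4
Total = 6 * 4
Total = 24

24


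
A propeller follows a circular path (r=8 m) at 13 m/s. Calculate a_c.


Given: v = 13 m/s, r = 8 m
Using a_c = v^2 / r
a_c = 13^2 / 8
a_c = 169 / 8
a_c = 169/8 m/s^2

169/8 m/s^2


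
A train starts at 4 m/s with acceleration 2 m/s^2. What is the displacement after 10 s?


Given: v0 = 4 m/s, a = 2 m/s^2, t = 10 s
Using s = v0*t + (1/2)*a*t^2
s = 4*10 + (1/2)*2*10^2
s = 40 + (1/2)*200
s = 40 + 100
s = 140

140 m


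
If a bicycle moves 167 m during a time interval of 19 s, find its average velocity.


Given: distance d = 167 m, time t = 19 s
Using v = d / t
v = 167 / 19
v = 167/19 m/s

167/19 m/s


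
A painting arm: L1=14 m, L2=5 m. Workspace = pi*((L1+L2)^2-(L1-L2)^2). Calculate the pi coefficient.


Given: L1 = 14, L2 = 5
(L1+L2)^2 = (19)^2 = 361
(L1-L2)^2 = (9)^2 = 81
Difference = 361 - 81 = 280
This equals 4*L1*L2 = 4*14*5 = 280
Workspace area = 280*pi

280


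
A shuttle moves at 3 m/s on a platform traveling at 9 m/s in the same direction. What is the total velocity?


Given: object velocity = 3 m/s, platform velocity = 9 m/s (same direction)
Using classical velocity addition: v_total = v_object + v_platform
v_total = 3 + 9
v_total = 12 m/s

12 m/s


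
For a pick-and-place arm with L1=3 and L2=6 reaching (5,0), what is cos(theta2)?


Given: L1 = 3, L2 = 6, target (x, y) = (5, 0)
Using cos(theta2) = (x^2 + y^2 - L1^2 - L2^2) / (2*L1*L2)
x^2 + y^2 = 5^2 + 0 = 25
L1^2 + L2^2 = 9 + 36 = 45
Numerator = 25 - 45 = -20
Denominator = 2*3*6 = 36
cos(theta2) = -20/36 = -5/9

-5/9


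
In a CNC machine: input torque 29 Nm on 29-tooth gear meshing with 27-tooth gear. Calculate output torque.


Given: N1 = 29, N2 = 27, T1 = 29 Nm
Using T2/T1 = N2/N1
T2 = T1 * N2 / N1
T2 = 29 * 27 / 29
T2 = 783 / 29
T2 = 27 Nm

27 Nm


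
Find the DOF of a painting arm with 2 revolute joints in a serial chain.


Given: serial robot with 2 revolute joints
DOF contribution per joint type: revolute=1, prismatic=1, spherical=3, fixed=0
DOF = 2*1
DOF = 2

2


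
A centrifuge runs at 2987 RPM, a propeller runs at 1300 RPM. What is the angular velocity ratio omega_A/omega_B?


Given: RPM_A = 2987, RPM_B = 1300
omega = 2*pi*RPM/60, so omega_A/omega_B = RPM_A / RPM_B
omega_A/omega_B = 2987 / 1300
omega_A/omega_B = 2987/1300

2987/1300


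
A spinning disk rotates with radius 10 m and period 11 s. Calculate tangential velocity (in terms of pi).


Given: radius r = 10 m, period T = 11 s
Using v = 2*pi*r / T
v = 2*pi*10 / 11
v = 20*pi / 11
v = 20/11*pi m/s

20/11*pi m/s


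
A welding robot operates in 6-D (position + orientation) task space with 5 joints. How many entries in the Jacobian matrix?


Given: task space dimension = 6, joints = 5
Jacobian is a 6 x 5 matrix
Total entries = rows * columns
Total = 6 * 5
Total = 30

30


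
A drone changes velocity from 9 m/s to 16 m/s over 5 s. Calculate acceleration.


Given: initial velocity v0 = 9 m/s, final velocity v = 16 m/s, time t = 5 s
Using a = (v - v0) / t
a = (16 - 9) / 5
a = 7 / 5
a = 7/5 m/s^2

7/5 m/s^2


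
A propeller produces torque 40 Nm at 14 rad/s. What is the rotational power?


Given: tau = 40 Nm, omega = 14 rad/s
Using P = tau * omega
P = 40 * 14
P = 560 W

560 W


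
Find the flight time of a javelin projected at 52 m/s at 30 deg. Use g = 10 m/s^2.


Given: v0 = 52 m/s, theta = 30 deg, g = 10 m/s^2
sin(30) = 1/2
Using T = 2*v0*sin(theta) / g
T = 2*52*1/2 / 10
T = 52 / 10
T = 26/5 s

26/5 s


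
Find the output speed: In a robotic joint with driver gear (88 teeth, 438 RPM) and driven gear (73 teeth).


Given: N1 = 88 teeth, w1 = 438 RPM, N2 = 73 teeth
Using N1*w1 = N2*w2
w2 = N1*w1 / N2
w2 = 88*438 / 73
w2 = 38544 / 73
w2 = 528 RPM

528 RPM


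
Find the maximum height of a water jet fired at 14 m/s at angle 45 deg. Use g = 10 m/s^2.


Given: v0 = 14 m/s, theta = 45 deg, g = 10 m/s^2
sin^2(45) = 1/2
Using H = v0^2 * sin^2(theta) / (2*g)
H = 14^2 * 1/2 / (2*10)
H = 196 * 1/2 / 20
H = 98 / 20
H = 49/10 m

49/10 m


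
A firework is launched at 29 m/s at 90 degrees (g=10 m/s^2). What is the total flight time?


Given: v0 = 29 m/s, theta = 90 deg, g = 10 m/s^2
sin(90) = 1
Using T = 2*v0*sin(theta) / g
T = 2*29*1 / 10
T = 58 / 10
T = 29/5 s

29/5 s


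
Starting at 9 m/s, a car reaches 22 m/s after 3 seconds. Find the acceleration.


Given: initial velocity v0 = 9 m/s, final velocity v = 22 m/s, time t = 3 s
Using a = (v - v0) / t
a = (22 - 9) / 3
a = 13 / 3
a = 13/3 m/s^2

13/3 m/s^2


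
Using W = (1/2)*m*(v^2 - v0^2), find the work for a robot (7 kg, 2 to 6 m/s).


Given: m = 7 kg, v0 = 2 m/s, v = 6 m/s
Using W = (1/2)*m*(v^2 - v0^2)
v^2 = 6^2 = 36
v0^2 = 2^2 = 4
v^2 - v0^2 = 36 - 4 = 32
W = (1/2)*7*32 = 112 J

112 J


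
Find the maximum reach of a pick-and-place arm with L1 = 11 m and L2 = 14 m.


Given: L1 = 11 m, L2 = 14 m
For a 2-link planar arm, max reach = L1 + L2 (fully extended)
Max reach = 11 + 14
Max reach = 25 m

25 m


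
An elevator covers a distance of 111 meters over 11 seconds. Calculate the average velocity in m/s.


Given: distance d = 111 m, time t = 11 s
Using v = d / t
v = 111 / 11
v = 111/11 m/s

111/11 m/s


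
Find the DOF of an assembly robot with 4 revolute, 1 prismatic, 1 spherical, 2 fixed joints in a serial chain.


Given: serial robot with 4 revolute, 1 prismatic, 1 spherical, 2 fixed joints
DOF contribution per joint type: revolute=1, prismatic=1, spherical=3, fixed=0
DOF = 4*1 + 1*1 + 1*3 + 2*0
DOF = 8

8


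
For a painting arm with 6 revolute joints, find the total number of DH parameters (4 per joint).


Given: 6 joints, 4 DH parameters per joint (d, theta, a, alpha)
Total DH parameters = number_of_joints * 4
Total = 6 * 4
Total = 24

24


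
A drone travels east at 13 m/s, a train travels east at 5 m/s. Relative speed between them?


Given: v_A = 13 m/s east, v_B = 5 m/s east
Both move in the same direction; relative speed = |v_A - v_B|
|13 - 5| = |8|
= 8 m/s

8 m/s


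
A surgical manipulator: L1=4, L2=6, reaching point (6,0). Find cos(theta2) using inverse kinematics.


Given: L1 = 4, L2 = 6, target (x, y) = (6, 0)
Using cos(theta2) = (x^2 + y^2 - L1^2 - L2^2) / (2*L1*L2)
x^2 + y^2 = 6^2 + 0 = 36
L1^2 + L2^2 = 16 + 36 = 52
Numerator = 36 - 52 = -16
Denominator = 2*4*6 = 48
cos(theta2) = -16/48 = -1/3

-1/3


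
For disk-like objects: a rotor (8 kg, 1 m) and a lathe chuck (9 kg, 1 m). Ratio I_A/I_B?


Given: M1=8 kg, R1=1 m, M2=9 kg, R2=1 m
For a disk: I = (1/2)*M*R^2, so I_A/I_B = (M1*R1^2)/(M2*R2^2)
M1*R1^2 = 8*1 = 8
M2*R2^2 = 9*1 = 9
I_A/I_B = 8/9 = 8/9

8/9


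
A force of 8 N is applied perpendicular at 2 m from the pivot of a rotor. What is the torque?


Given: F = 8 N, r = 2 m, angle = 90 deg (perpendicular)
Using tau = F * r * sin(90)
sin(90) = 1
tau = 8 * 2 * 1
tau = 16 Nm

16 Nm


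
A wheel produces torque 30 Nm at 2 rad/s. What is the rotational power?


Given: tau = 30 Nm, omega = 2 rad/s
Using P = tau * omega
P = 30 * 2
P = 60 W

60 W


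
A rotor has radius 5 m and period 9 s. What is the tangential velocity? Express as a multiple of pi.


Given: radius r = 5 m, period T = 9 s
Using v = 2*pi*r / T
v = 2*pi*5 / 9
v = 10*pi / 9
v = 10/9*pi m/s

10/9*pi m/s


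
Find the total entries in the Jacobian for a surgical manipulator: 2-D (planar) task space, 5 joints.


Given: task space dimension = 2, joints = 5
Jacobian is a 2 x 5 matrix
Total entries = rows * columns
Total = 2 * 5
Total = 10

10


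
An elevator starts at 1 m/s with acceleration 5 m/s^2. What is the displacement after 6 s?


Given: v0 = 1 m/s, a = 5 m/s^2, t = 6 s
Using s = v0*t + (1/2)*a*t^2
s = 1*6 + (1/2)*5*6^2
s = 6 + (1/2)*180
s = 6 + 90
s = 96

96 m


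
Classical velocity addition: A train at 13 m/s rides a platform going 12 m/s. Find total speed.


Given: object velocity = 13 m/s, platform velocity = 12 m/s (same direction)
Using classical velocity addition: v_total = v_object + v_platform
v_total = 13 + 12
v_total = 25 m/s

25 m/s


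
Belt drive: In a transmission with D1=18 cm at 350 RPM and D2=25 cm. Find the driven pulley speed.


Given: D1 = 18 cm, w1 = 350 RPM, D2 = 25 cm
Using D1*w1 = D2*w2
w2 = D1*w1 / D2
w2 = 18*350 / 25
w2 = 6300 / 25
w2 = 252 RPM

252 RPM


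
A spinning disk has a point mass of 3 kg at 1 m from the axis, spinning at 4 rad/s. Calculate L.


Given: m = 3 kg, r = 1 m, omega = 4 rad/s
For a point mass: I = m*r^2
I = 3*1^2 = 3*1 = 3
L = I*omega = 3*4
L = 12 kg*m^2/s

12 kg*m^2/s


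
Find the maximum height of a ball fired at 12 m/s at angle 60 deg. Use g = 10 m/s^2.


Given: v0 = 12 m/s, theta = 60 deg, g = 10 m/s^2
sin^2(60) = 3/4
Using H = v0^2 * sin^2(theta) / (2*g)
H = 12^2 * 3/4 / (2*10)
H = 144 * 3/4 / 20
H = 108 / 20
H = 27/5 m

27/5 m


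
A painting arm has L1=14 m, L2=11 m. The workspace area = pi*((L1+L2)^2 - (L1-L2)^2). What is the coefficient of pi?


Given: L1 = 14, L2 = 11
(L1+L2)^2 = (25)^2 = 625
(L1-L2)^2 = (3)^2 = 9
Difference = 625 - 9 = 616
This equals 4*L1*L2 = 4*14*11 = 616
Workspace area = 616*pi

616


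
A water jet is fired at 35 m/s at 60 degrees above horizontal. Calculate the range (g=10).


Given: v0 = 35 m/s, theta = 60 deg, g = 10 m/s^2
sin(2*60) = sin(120) = sqrt(3)/2
Using R = v0^2 * sin(2*theta) / g
R = 35^2 * (sqrt(3)/2) / 10
R = 1225 * sqrt(3) / 20
R = 245/4*sqrt(3) m

245/4*sqrt(3) m


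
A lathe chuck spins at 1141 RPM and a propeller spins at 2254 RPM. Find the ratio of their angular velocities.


Given: RPM_A = 1141, RPM_B = 2254
omega = 2*pi*RPM/60, so omega_A/omega_B = RPM_A / RPM_B
omega_A/omega_B = 1141 / 2254
omega_A/omega_B = 163/322

163/322


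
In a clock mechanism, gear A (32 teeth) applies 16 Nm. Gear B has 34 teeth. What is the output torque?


Given: N1 = 32, N2 = 34, T1 = 16 Nm
Using T2/T1 = N2/N1
T2 = T1 * N2 / N1
T2 = 16 * 34 / 32
T2 = 544 / 32
T2 = 17 Nm

17 Nm


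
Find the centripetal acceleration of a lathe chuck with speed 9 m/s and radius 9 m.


Given: v = 9 m/s, r = 9 m
Using a_c = v^2 / r
a_c = 9^2 / 9
a_c = 81 / 9
a_c = 9 m/s^2

9 m/s^2


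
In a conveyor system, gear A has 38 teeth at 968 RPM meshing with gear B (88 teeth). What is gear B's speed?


Given: N1 = 38 teeth, w1 = 968 RPM, N2 = 88 teeth
Using N1*w1 = N2*w2
w2 = N1*w1 / N2
w2 = 38*968 / 88
w2 = 36784 / 88
w2 = 418 RPM

418 RPM


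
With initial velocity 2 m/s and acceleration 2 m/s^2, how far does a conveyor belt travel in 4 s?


Given: v0 = 2 m/s, a = 2 m/s^2, t = 4 s
Using s = v0*t + (1/2)*a*t^2
s = 2*4 + (1/2)*2*4^2
s = 8 + (1/2)*32
s = 8 + 16
s = 24

24 m


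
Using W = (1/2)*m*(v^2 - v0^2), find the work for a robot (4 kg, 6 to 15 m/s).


Given: m = 4 kg, v0 = 6 m/s, v = 15 m/s
Using W = (1/2)*m*(v^2 - v0^2)
v^2 = 15^2 = 225
v0^2 = 6^2 = 36
v^2 - v0^2 = 225 - 36 = 189
W = (1/2)*4*189 = 378 J

378 J


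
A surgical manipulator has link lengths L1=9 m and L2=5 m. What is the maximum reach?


Given: L1 = 9 m, L2 = 5 m
For a 2-link planar arm, max reach = L1 + L2 (fully extended)
Max reach = 9 + 5
Max reach = 14 m

14 m


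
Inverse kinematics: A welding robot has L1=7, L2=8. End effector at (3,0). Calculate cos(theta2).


Given: L1 = 7, L2 = 8, target (x, y) = (3, 0)
Using cos(theta2) = (x^2 + y^2 - L1^2 - L2^2) / (2*L1*L2)
x^2 + y^2 = 3^2 + 0 = 9
L1^2 + L2^2 = 49 + 64 = 113
Numerator = 9 - 113 = -104
Denominator = 2*7*8 = 112
cos(theta2) = -104/112 = -13/14

-13/14


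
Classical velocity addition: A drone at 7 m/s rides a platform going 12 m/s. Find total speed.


Given: object velocity = 7 m/s, platform velocity = 12 m/s (same direction)
Using classical velocity addition: v_total = v_object + v_platform
v_total = 7 + 12
v_total = 19 m/s

19 m/s


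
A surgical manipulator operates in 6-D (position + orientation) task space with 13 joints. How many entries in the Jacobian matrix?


Given: task space dimension = 6, joints = 13
Jacobian is a 6 x 13 matrix
Total entries = rows * columns
Total = 6 * 13
Total = 78

78


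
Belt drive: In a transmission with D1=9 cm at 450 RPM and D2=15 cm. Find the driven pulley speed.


Given: D1 = 9 cm, w1 = 450 RPM, D2 = 15 cm
Using D1*w1 = D2*w2
w2 = D1*w1 / D2
w2 = 9*450 / 15
w2 = 4050 / 15
w2 = 270 RPM

270 RPM


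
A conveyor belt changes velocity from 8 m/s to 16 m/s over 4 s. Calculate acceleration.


Given: initial velocity v0 = 8 m/s, final velocity v = 16 m/s, time t = 4 s
Using a = (v - v0) / t
a = (16 - 8) / 4
a = 8 / 4
a = 2 m/s^2

2 m/s^2


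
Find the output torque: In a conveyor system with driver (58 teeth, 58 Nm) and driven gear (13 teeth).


Given: N1 = 58, N2 = 13, T1 = 58 Nm
Using T2/T1 = N2/N1
T2 = T1 * N2 / N1
T2 = 58 * 13 / 58
T2 = 754 / 58
T2 = 13 Nm

13 Nm


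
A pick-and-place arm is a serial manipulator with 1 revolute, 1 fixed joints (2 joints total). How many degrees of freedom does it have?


Given: serial robot with 1 revolute, 1 fixed joints
DOF contribution per joint type: revolute=1, prismatic=1, spherical=3, fixed=0
DOF = 1*1 + 1*0
DOF = 1

1


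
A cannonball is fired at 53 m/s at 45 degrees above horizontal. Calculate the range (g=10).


Given: v0 = 53 m/s, theta = 45 deg, g = 10 m/s^2
sin(2*45) = sin(90) = 1
Using R = v0^2 * sin(2*theta) / g
R = 53^2 * 1 / 10
R = 2809 / 10
R = 2809/10 m

2809/10 m


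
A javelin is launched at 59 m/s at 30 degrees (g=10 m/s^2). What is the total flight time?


Given: v0 = 59 m/s, theta = 30 deg, g = 10 m/s^2
sin(30) = 1/2
Using T = 2*v0*sin(theta) / g
T = 2*59*1/2 / 10
T = 59 / 10
T = 59/10 s

59/10 s


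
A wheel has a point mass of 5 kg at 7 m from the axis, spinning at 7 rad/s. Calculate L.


Given: m = 5 kg, r = 7 m, omega = 7 rad/s
For a point mass: I = m*r^2
I = 5*7^2 = 5*49 = 245
L = I*omega = 245*7
L = 1715 kg*m^2/s

1715 kg*m^2/s


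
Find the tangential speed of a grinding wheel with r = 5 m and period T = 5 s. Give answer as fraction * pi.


Given: radius r = 5 m, period T = 5 s
Using v = 2*pi*r / T
v = 2*pi*5 / 5
v = 10*pi / 5
v = 2*pi m/s

2*pi m/s


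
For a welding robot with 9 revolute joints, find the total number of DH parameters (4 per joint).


Given: 9 joints, 4 DH parameters per joint (d, theta, a, alpha)
Total DH parameters = number_of_joints * 4
Total = 9 * 4
Total = 36

36


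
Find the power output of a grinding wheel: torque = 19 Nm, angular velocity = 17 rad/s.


Given: tau = 19 Nm, omega = 17 rad/s
Using P = tau * omega
P = 19 * 17
P = 323 W

323 W


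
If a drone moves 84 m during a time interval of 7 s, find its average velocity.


Given: distance d = 84 m, time t = 7 s
Using v = d / t
v = 84 / 7
v = 12 m/s

12 m/s


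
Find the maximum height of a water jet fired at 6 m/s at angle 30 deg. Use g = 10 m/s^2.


Given: v0 = 6 m/s, theta = 30 deg, g = 10 m/s^2
sin^2(30) = 1/4
Using H = v0^2 * sin^2(theta) / (2*g)
H = 6^2 * 1/4 / (2*10)
H = 36 * 1/4 / 20
H = 9 / 20
H = 9/20 m

9/20 m


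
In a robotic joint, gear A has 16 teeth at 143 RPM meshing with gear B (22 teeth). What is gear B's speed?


Given: N1 = 16 teeth, w1 = 143 RPM, N2 = 22 teeth
Using N1*w1 = N2*w2
w2 = N1*w1 / N2
w2 = 16*143 / 22
w2 = 2288 / 22
w2 = 104 RPM

104 RPM


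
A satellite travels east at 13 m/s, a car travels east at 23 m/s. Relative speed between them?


Given: v_A = 13 m/s east, v_B = 23 m/s east
Both move in the same direction; relative speed = |v_A - v_B|
|13 - 23| = |-10|
= 10 m/s

10 m/s


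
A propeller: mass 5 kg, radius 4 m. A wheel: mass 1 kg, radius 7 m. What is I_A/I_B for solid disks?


Given: M1=5 kg, R1=4 m, M2=1 kg, R2=7 m
For a disk: I = (1/2)*M*R^2, so I_A/I_B = (M1*R1^2)/(M2*R2^2)
M1*R1^2 = 5*16 = 80
M2*R2^2 = 1*49 = 49
I_A/I_B = 80/49 = 80/49

80/49


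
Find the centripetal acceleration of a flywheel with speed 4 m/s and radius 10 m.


Given: v = 4 m/s, r = 10 m
Using a_c = v^2 / r
a_c = 4^2 / 10
a_c = 16 / 10
a_c = 8/5 m/s^2

8/5 m/s^2


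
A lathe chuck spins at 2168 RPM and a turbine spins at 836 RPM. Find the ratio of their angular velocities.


Given: RPM_A = 2168, RPM_B = 836
omega = 2*pi*RPM/60, so omega_A/omega_B = RPM_A / RPM_B
omega_A/omega_B = 2168 / 836
omega_A/omega_B = 542/209

542/209


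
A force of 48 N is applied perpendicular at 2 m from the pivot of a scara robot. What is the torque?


Given: F = 48 N, r = 2 m, angle = 90 deg (perpendicular)
Using tau = F * r * sin(90)
sin(90) = 1
tau = 48 * 2 * 1
tau = 96 Nm

96 Nm


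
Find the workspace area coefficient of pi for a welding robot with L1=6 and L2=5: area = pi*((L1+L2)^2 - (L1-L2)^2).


Given: L1 = 6, L2 = 5
(L1+L2)^2 = (11)^2 = 121
(L1-L2)^2 = (1)^2 = 1
Difference = 121 - 1 = 120
This equals 4*L1*L2 = 4*6*5 = 120
Workspace area = 120*pi

120


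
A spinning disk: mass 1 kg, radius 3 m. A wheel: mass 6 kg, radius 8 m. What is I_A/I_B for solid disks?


Given: M1=1 kg, R1=3 m, M2=6 kg, R2=8 m
For a disk: I = (1/2)*M*R^2, so I_A/I_B = (M1*R1^2)/(M2*R2^2)
M1*R1^2 = 1*9 = 9
M2*R2^2 = 6*64 = 384
I_A/I_B = 9/384 = 3/128

3/128


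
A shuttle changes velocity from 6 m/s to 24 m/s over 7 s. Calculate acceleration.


Given: initial velocity v0 = 6 m/s, final velocity v = 24 m/s, time t = 7 s
Using a = (v - v0) / t
a = (24 - 6) / 7
a = 18 / 7
a = 18/7 m/s^2

18/7 m/s^2


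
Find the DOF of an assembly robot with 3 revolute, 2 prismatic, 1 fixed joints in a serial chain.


Given: serial robot with 3 revolute, 2 prismatic, 1 fixed joints
DOF contribution per joint type: revolute=1, prismatic=1, spherical=3, fixed=0
DOF = 3*1 + 2*1 + 1*0
DOF = 5

5


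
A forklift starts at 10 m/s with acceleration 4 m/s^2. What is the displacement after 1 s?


Given: v0 = 10 m/s, a = 4 m/s^2, t = 1 s
Using s = v0*t + (1/2)*a*t^2
s = 10*1 + (1/2)*4*1^2
s = 10 + (1/2)*4
s = 10 + 2
s = 12

12 m


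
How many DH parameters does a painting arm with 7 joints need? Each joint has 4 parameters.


Given: 7 joints, 4 DH parameters per joint (d, theta, a, alpha)
Total DH parameters = number_of_joints * 4
Total = 7 * 4
Total = 28

28


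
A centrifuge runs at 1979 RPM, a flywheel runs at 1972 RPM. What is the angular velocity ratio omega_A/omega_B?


Given: RPM_A = 1979, RPM_B = 1972
omega = 2*pi*RPM/60, so omega_A/omega_B = RPM_A / RPM_B
omega_A/omega_B = 1979 / 1972
omega_A/omega_B = 1979/1972

1979/1972


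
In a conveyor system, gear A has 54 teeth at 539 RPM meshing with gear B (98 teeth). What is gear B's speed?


Given: N1 = 54 teeth, w1 = 539 RPM, N2 = 98 teeth
Using N1*w1 = N2*w2
w2 = N1*w1 / N2
w2 = 54*539 / 98
w2 = 29106 / 98
w2 = 297 RPM

297 RPM


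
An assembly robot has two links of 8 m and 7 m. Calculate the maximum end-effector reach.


Given: L1 = 8 m, L2 = 7 m
For a 2-link planar arm, max reach = L1 + L2 (fully extended)
Max reach = 8 + 7
Max reach = 15 m

15 m


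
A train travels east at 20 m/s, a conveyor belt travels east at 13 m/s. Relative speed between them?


Given: v_A = 20 m/s east, v_B = 13 m/s east
Both move in the same direction; relative speed = |v_A - v_B|
|20 - 13| = |7|
= 7 m/s

7 m/s


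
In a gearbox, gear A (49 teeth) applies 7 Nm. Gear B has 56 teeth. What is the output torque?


Given: N1 = 49, N2 = 56, T1 = 7 Nm
Using T2/T1 = N2/N1
T2 = T1 * N2 / N1
T2 = 7 * 56 / 49
T2 = 392 / 49
T2 = 8 Nm

8 Nm


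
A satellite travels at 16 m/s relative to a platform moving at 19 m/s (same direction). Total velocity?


Given: object velocity = 16 m/s, platform velocity = 19 m/s (same direction)
Using classical velocity addition: v_total = v_object + v_platform
v_total = 16 + 19
v_total = 35 m/s

35 m/s


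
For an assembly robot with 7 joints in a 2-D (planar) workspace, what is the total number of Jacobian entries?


Given: task space dimension = 2, joints = 7
Jacobian is a 2 x 7 matrix
Total entries = rows * columns
Total = 2 * 7
Total = 14

14


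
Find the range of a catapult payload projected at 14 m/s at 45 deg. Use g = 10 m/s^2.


Given: v0 = 14 m/s, theta = 45 deg, g = 10 m/s^2
sin(2*45) = sin(90) = 1
Using R = v0^2 * sin(2*theta) / g
R = 14^2 * 1 / 10
R = 196 / 10
R = 98/5 m

98/5 m


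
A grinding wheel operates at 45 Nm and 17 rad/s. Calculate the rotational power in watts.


Given: tau = 45 Nm, omega = 17 rad/s
Using P = tau * omega
P = 45 * 17
P = 765 W

765 W


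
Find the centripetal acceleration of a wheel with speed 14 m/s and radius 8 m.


Given: v = 14 m/s, r = 8 m
Using a_c = v^2 / r
a_c = 14^2 / 8
a_c = 196 / 8
a_c = 49/2 m/s^2

49/2 m/s^2


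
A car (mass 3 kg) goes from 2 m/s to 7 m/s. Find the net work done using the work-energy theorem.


Given: m = 3 kg, v0 = 2 m/s, v = 7 m/s
Using W = (1/2)*m*(v^2 - v0^2)
v^2 = 7^2 = 49
v0^2 = 2^2 = 4
v^2 - v0^2 = 49 - 4 = 45
W = (1/2)*3*45 = 135/2 J

135/2 J


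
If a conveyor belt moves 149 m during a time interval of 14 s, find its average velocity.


Given: distance d = 149 m, time t = 14 s
Using v = d / t
v = 149 / 14
v = 149/14 m/s

149/14 m/s


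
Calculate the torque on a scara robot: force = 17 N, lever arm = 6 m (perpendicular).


Given: F = 17 N, r = 6 m, angle = 90 deg (perpendicular)
Using tau = F * r * sin(90)
sin(90) = 1
tau = 17 * 6 * 1
tau = 102 Nm

102 Nm


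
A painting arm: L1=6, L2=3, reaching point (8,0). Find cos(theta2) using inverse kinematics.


Given: L1 = 6, L2 = 3, target (x, y) = (8, 0)
Using cos(theta2) = (x^2 + y^2 - L1^2 - L2^2) / (2*L1*L2)
x^2 + y^2 = 8^2 + 0 = 64
L1^2 + L2^2 = 36 + 9 = 45
Numerator = 64 - 45 = 19
Denominator = 2*6*3 = 36
cos(theta2) = 19/36 = 19/36

19/36


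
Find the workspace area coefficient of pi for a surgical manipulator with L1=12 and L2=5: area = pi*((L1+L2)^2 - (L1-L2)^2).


Given: L1 = 12, L2 = 5
(L1+L2)^2 = (17)^2 = 289
(L1-L2)^2 = (7)^2 = 49
Difference = 289 - 49 = 240
This equals 4*L1*L2 = 4*12*5 = 240
Workspace area = 240*pi

240


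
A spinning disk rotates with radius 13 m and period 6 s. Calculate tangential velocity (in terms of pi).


Given: radius r = 13 m, period T = 6 s
Using v = 2*pi*r / T
v = 2*pi*13 / 6
v = 26*pi / 6
v = 13/3*pi m/s

13/3*pi m/s


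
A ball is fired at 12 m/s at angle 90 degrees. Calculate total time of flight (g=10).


Given: v0 = 12 m/s, theta = 90 deg, g = 10 m/s^2
sin(90) = 1
Using T = 2*v0*sin(theta) / g
T = 2*12*1 / 10
T = 24 / 10
T = 12/5 s

12/5 s


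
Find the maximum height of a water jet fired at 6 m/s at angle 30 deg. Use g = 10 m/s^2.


Given: v0 = 6 m/s, theta = 30 deg, g = 10 m/s^2
sin^2(30) = 1/4
Using H = v0^2 * sin^2(theta) / (2*g)
H = 6^2 * 1/4 / (2*10)
H = 36 * 1/4 / 20
H = 9 / 20
H = 9/20 m

9/20 m


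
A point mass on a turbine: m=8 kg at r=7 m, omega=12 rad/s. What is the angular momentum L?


Given: m = 8 kg, r = 7 m, omega = 12 rad/s
For a point mass: I = m*r^2
I = 8*7^2 = 8*49 = 392
L = I*omega = 392*12
L = 4704 kg*m^2/s

4704 kg*m^2/s


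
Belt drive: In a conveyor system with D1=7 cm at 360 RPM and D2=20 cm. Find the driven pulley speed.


Given: D1 = 7 cm, w1 = 360 RPM, D2 = 20 cm
Using D1*w1 = D2*w2
w2 = D1*w1 / D2
w2 = 7*360 / 20
w2 = 2520 / 20
w2 = 126 RPM

126 RPM


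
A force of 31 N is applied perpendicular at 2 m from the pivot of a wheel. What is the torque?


Given: F = 31 N, r = 2 m, angle = 90 deg (perpendicular)
Using tau = F * r * sin(90)
sin(90) = 1
tau = 31 * 2 * 1
tau = 62 Nm

62 Nm


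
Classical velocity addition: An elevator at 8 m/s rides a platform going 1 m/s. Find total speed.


Given: object velocity = 8 m/s, platform velocity = 1 m/s (same direction)
Using classical velocity addition: v_total = v_object + v_platform
v_total = 8 + 1
v_total = 9 m/s

9 m/s


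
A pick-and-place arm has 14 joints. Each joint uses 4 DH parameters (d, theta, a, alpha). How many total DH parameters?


Given: 14 joints, 4 DH parameters per joint (d, theta, a, alpha)
Total DH parameters = number_of_joints * 4
Total = 14 * 4
Total = 56

56


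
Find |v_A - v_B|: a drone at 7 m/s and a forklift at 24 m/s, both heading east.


Given: v_A = 7 m/s east, v_B = 24 m/s east
Both move in the same direction; relative speed = |v_A - v_B|
|7 - 24| = |-17|
= 17 m/s

17 m/s


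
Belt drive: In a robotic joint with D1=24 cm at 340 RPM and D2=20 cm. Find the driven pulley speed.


Given: D1 = 24 cm, w1 = 340 RPM, D2 = 20 cm
Using D1*w1 = D2*w2
w2 = D1*w1 / D2
w2 = 24*340 / 20
w2 = 8160 / 20
w2 = 408 RPM

408 RPM


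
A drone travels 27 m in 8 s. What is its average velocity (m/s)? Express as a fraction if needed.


Given: distance d = 27 m, time t = 8 s
Using v = d / t
v = 27 / 8
v = 27/8 m/s

27/8 m/s


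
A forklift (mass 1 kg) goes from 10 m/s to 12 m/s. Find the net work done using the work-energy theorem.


Given: m = 1 kg, v0 = 10 m/s, v = 12 m/s
Using W = (1/2)*m*(v^2 - v0^2)
v^2 = 12^2 = 144
v0^2 = 10^2 = 100
v^2 - v0^2 = 144 - 100 = 44
W = (1/2)*1*44 = 22 J

22 J


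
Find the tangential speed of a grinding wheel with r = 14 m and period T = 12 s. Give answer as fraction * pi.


Given: radius r = 14 m, period T = 12 s
Using v = 2*pi*r / T
v = 2*pi*14 / 12
v = 28*pi / 12
v = 7/3*pi m/s

7/3*pi m/s


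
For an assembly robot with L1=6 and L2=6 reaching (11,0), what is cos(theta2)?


Given: L1 = 6, L2 = 6, target (x, y) = (11, 0)
Using cos(theta2) = (x^2 + y^2 - L1^2 - L2^2) / (2*L1*L2)
x^2 + y^2 = 11^2 + 0 = 121
L1^2 + L2^2 = 36 + 36 = 72
Numerator = 121 - 72 = 49
Denominator = 2*6*6 = 72
cos(theta2) = 49/72 = 49/72

49/72


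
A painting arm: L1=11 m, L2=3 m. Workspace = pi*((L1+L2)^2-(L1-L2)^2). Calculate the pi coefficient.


Given: L1 = 11, L2 = 3
(L1+L2)^2 = (14)^2 = 196
(L1-L2)^2 = (8)^2 = 64
Difference = 196 - 64 = 132
This equals 4*L1*L2 = 4*11*3 = 132
Workspace area = 132*pi

132


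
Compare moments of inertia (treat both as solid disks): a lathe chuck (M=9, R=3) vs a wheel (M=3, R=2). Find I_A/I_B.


Given: M1=9 kg, R1=3 m, M2=3 kg, R2=2 m
For a disk: I = (1/2)*M*R^2, so I_A/I_B = (M1*R1^2)/(M2*R2^2)
M1*R1^2 = 9*9 = 81
M2*R2^2 = 3*4 = 12
I_A/I_B = 81/12 = 27/4

27/4


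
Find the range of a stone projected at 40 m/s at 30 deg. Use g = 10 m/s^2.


Given: v0 = 40 m/s, theta = 30 deg, g = 10 m/s^2
sin(2*30) = sin(60) = sqrt(3)/2
Using R = v0^2 * sin(2*theta) / g
R = 40^2 * (sqrt(3)/2) / 10
R = 1600 * sqrt(3) / 20
R = 80*sqrt(3) m

80*sqrt(3) m


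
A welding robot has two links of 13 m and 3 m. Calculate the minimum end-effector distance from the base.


Given: L1 = 13 m, L2 = 3 m
For a 2-link planar arm, min reach = |L1 - L2| (second link folded back)
Min reach = |13 - 3|
Min reach = 10 m

10 m


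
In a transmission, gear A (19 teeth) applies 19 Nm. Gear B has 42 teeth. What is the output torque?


Given: N1 = 19, N2 = 42, T1 = 19 Nm
Using T2/T1 = N2/N1
T2 = T1 * N2 / N1
T2 = 19 * 42 / 19
T2 = 798 / 19
T2 = 42 Nm

42 Nm


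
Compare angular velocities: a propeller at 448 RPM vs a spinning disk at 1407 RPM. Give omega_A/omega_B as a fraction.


Given: RPM_A = 448, RPM_B = 1407
omega = 2*pi*RPM/60, so omega_A/omega_B = RPM_A / RPM_B
omega_A/omega_B = 448 / 1407
omega_A/omega_B = 64/201

64/201


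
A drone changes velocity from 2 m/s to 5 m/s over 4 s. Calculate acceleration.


Given: initial velocity v0 = 2 m/s, final velocity v = 5 m/s, time t = 4 s
Using a = (v - v0) / t
a = (5 - 2) / 4
a = 3 / 4
a = 3/4 m/s^2

3/4 m/s^2


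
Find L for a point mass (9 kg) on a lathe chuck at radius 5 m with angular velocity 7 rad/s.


Given: m = 9 kg, r = 5 m, omega = 7 rad/s
For a point mass: I = m*r^2
I = 9*5^2 = 9*25 = 225
L = I*omega = 225*7
L = 1575 kg*m^2/s

1575 kg*m^2/s


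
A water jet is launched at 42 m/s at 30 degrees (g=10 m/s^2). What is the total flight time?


Given: v0 = 42 m/s, theta = 30 deg, g = 10 m/s^2
sin(30) = 1/2
Using T = 2*v0*sin(theta) / g
T = 2*42*1/2 / 10
T = 42 / 10
T = 21/5 s

21/5 s


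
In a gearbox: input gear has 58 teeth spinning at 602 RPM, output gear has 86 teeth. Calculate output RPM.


Given: N1 = 58 teeth, w1 = 602 RPM, N2 = 86 teeth
Using N1*w1 = N2*w2
w2 = N1*w1 / N2
w2 = 58*602 / 86
w2 = 34916 / 86
w2 = 406 RPM

406 RPM


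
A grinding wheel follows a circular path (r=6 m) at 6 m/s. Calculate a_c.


Given: v = 6 m/s, r = 6 m
Using a_c = v^2 / r
a_c = 6^2 / 6
a_c = 36 / 6
a_c = 6 m/s^2

6 m/s^2


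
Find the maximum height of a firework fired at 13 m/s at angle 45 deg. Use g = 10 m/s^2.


Given: v0 = 13 m/s, theta = 45 deg, g = 10 m/s^2
sin^2(45) = 1/2
Using H = v0^2 * sin^2(theta) / (2*g)
H = 13^2 * 1/2 / (2*10)
H = 169 * 1/2 / 20
H = 169/2 / 20
H = 169/40 m

169/40 m


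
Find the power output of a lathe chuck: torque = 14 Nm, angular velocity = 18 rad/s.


Given: tau = 14 Nm, omega = 18 rad/s
Using P = tau * omega
P = 14 * 18
P = 252 W

252 W


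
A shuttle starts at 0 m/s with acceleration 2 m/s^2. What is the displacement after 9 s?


Given: v0 = 0 m/s, a = 2 m/s^2, t = 9 s
Using s = v0*t + (1/2)*a*t^2
s = 0*9 + (1/2)*2*9^2
s = 0 + (1/2)*162
s = 0 + 81
s = 81

81 m


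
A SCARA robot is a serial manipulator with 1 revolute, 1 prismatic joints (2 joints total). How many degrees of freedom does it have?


Given: serial robot with 1 revolute, 1 prismatic joints
DOF contribution per joint type: revolute=1, prismatic=1, spherical=3, fixed=0
DOF = 1*1 + 1*1
DOF = 2

2


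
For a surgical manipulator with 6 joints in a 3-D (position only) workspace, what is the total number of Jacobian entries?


Given: task space dimension = 3, joints = 6
Jacobian is a 3 x 6 matrix
Total entries = rows * columns
Total = 3 * 6
Total = 18

18


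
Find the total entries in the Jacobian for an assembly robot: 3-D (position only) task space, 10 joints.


Given: task space dimension = 3, joints = 10
Jacobian is a 3 x 10 matrix
Total entries = rows * columns
Total = 3 * 10
Total = 30

30


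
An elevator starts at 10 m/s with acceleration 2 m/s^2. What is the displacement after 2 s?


Given: v0 = 10 m/s, a = 2 m/s^2, t = 2 s
Using s = v0*t + (1/2)*a*t^2
s = 10*2 + (1/2)*2*2^2
s = 20 + (1/2)*8
s = 20 + 4
s = 24

24 m


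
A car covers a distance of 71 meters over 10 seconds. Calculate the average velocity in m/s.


Given: distance d = 71 m, time t = 10 s
Using v = d / t
v = 71 / 10
v = 71/10 m/s

71/10 m/s


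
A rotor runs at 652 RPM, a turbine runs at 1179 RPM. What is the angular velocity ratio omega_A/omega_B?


Given: RPM_A = 652, RPM_B = 1179
omega = 2*pi*RPM/60, so omega_A/omega_B = RPM_A / RPM_B
omega_A/omega_B = 652 / 1179
omega_A/omega_B = 652/1179

652/1179


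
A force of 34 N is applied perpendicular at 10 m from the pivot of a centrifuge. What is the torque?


Given: F = 34 N, r = 10 m, angle = 90 deg (perpendicular)
Using tau = F * r * sin(90)
sin(90) = 1
tau = 34 * 10 * 1
tau = 340 Nm

340 Nm


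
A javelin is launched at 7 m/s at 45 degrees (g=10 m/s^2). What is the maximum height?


Given: v0 = 7 m/s, theta = 45 deg, g = 10 m/s^2
sin^2(45) = 1/2
Using H = v0^2 * sin^2(theta) / (2*g)
H = 7^2 * 1/2 / (2*10)
H = 49 * 1/2 / 20
H = 49/2 / 20
H = 49/40 m

49/40 m


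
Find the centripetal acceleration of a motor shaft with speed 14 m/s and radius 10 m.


Given: v = 14 m/s, r = 10 m
Using a_c = v^2 / r
a_c = 14^2 / 10
a_c = 196 / 10
a_c = 98/5 m/s^2

98/5 m/s^2


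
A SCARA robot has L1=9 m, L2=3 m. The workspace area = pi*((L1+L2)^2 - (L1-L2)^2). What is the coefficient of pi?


Given: L1 = 9, L2 = 3
(L1+L2)^2 = (12)^2 = 144
(L1-L2)^2 = (6)^2 = 36
Difference = 144 - 36 = 108
This equals 4*L1*L2 = 4*9*3 = 108
Workspace area = 108*pi

108


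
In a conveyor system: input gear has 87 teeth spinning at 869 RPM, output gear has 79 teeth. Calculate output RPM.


Given: N1 = 87 teeth, w1 = 869 RPM, N2 = 79 teeth
Using N1*w1 = N2*w2
w2 = N1*w1 / N2
w2 = 87*869 / 79
w2 = 75603 / 79
w2 = 957 RPM

957 RPM


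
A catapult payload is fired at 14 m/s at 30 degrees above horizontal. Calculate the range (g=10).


Given: v0 = 14 m/s, theta = 30 deg, g = 10 m/s^2
sin(2*30) = sin(60) = sqrt(3)/2
Using R = v0^2 * sin(2*theta) / g
R = 14^2 * (sqrt(3)/2) / 10
R = 196 * sqrt(3) / 20
R = 49/5*sqrt(3) m

49/5*sqrt(3) m


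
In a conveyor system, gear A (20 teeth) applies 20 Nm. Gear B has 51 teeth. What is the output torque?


Given: N1 = 20, N2 = 51, T1 = 20 Nm
Using T2/T1 = N2/N1
T2 = T1 * N2 / N1
T2 = 20 * 51 / 20
T2 = 1020 / 20
T2 = 51 Nm

51 Nm


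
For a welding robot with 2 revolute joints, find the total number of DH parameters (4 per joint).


Given: 2 joints, 4 DH parameters per joint (d, theta, a, alpha)
Total DH parameters = number_of_joints * 4
Total = 2 * 4
Total = 8

8


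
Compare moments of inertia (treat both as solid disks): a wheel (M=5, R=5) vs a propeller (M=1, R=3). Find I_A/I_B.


Given: M1=5 kg, R1=5 m, M2=1 kg, R2=3 m
For a disk: I = (1/2)*M*R^2, so I_A/I_B = (M1*R1^2)/(M2*R2^2)
M1*R1^2 = 5*25 = 125
M2*R2^2 = 1*9 = 9
I_A/I_B = 125/9 = 125/9

125/9


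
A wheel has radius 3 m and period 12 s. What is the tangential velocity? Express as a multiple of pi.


Given: radius r = 3 m, period T = 12 s
Using v = 2*pi*r / T
v = 2*pi*3 / 12
v = 6*pi / 12
v = 1/2*pi m/s

1/2*pi m/s


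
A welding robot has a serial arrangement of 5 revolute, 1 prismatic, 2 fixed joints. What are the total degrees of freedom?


Given: serial robot with 5 revolute, 1 prismatic, 2 fixed joints
DOF contribution per joint type: revolute=1, prismatic=1, spherical=3, fixed=0
DOF = 5*1 + 1*1 + 2*0
DOF = 6

6


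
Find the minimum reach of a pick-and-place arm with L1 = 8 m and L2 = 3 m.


Given: L1 = 8 m, L2 = 3 m
For a 2-link planar arm, min reach = |L1 - L2| (second link folded back)
Min reach = |8 - 3|
Min reach = 5 m

5 m


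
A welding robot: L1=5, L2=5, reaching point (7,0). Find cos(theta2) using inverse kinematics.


Given: L1 = 5, L2 = 5, target (x, y) = (7, 0)
Using cos(theta2) = (x^2 + y^2 - L1^2 - L2^2) / (2*L1*L2)
x^2 + y^2 = 7^2 + 0 = 49
L1^2 + L2^2 = 25 + 25 = 50
Numerator = 49 - 50 = -1
Denominator = 2*5*5 = 50
cos(theta2) = -1/50 = -1/50

-1/50


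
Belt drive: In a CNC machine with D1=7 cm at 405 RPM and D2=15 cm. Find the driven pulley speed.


Given: D1 = 7 cm, w1 = 405 RPM, D2 = 15 cm
Using D1*w1 = D2*w2
w2 = D1*w1 / D2
w2 = 7*405 / 15
w2 = 2835 / 15
w2 = 189 RPM

189 RPM


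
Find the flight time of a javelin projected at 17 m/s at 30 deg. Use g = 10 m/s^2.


Given: v0 = 17 m/s, theta = 30 deg, g = 10 m/s^2
sin(30) = 1/2
Using T = 2*v0*sin(theta) / g
T = 2*17*1/2 / 10
T = 17 / 10
T = 17/10 s

17/10 s


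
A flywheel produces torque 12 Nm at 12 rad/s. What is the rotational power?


Given: tau = 12 Nm, omega = 12 rad/s
Using P = tau * omega
P = 12 * 12
P = 144 W

144 W


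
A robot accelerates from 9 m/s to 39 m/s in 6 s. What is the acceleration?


Given: initial velocity v0 = 9 m/s, final velocity v = 39 m/s, time t = 6 s
Using a = (v - v0) / t
a = (39 - 9) / 6
a = 30 / 6
a = 5 m/s^2

5 m/s^2


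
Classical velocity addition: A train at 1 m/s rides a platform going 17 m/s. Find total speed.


Given: object velocity = 1 m/s, platform velocity = 17 m/s (same direction)
Using classical velocity addition: v_total = v_object + v_platform
v_total = 1 + 17
v_total = 18 m/s

18 m/s


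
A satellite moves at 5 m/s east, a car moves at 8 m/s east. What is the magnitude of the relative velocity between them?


Given: v_A = 5 m/s east, v_B = 8 m/s east
Both move in the same direction; relative speed = |v_A - v_B|
|5 - 8| = |-3|
= 3 m/s

3 m/s


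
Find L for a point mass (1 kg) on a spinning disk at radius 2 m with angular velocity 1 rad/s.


Given: m = 1 kg, r = 2 m, omega = 1 rad/s
For a point mass: I = m*r^2
I = 1*2^2 = 1*4 = 4
L = I*omega = 4*1
L = 4 kg*m^2/s

4 kg*m^2/s


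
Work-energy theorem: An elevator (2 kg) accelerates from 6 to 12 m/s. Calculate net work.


Given: m = 2 kg, v0 = 6 m/s, v = 12 m/s
Using W = (1/2)*m*(v^2 - v0^2)
v^2 = 12^2 = 144
v0^2 = 6^2 = 36
v^2 - v0^2 = 144 - 36 = 108
W = (1/2)*2*108 = 108 J

108 J


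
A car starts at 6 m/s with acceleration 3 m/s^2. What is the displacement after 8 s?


Given: v0 = 6 m/s, a = 3 m/s^2, t = 8 s
Using s = v0*t + (1/2)*a*t^2
s = 6*8 + (1/2)*3*8^2
s = 48 + (1/2)*192
s = 48 + 96
s = 144

144 m


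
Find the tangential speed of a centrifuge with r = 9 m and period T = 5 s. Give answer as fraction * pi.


Given: radius r = 9 m, period T = 5 s
Using v = 2*pi*r / T
v = 2*pi*9 / 5
v = 18*pi / 5
v = 18/5*pi m/s

18/5*pi m/s


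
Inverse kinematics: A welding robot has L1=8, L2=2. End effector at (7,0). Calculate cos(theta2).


Given: L1 = 8, L2 = 2, target (x, y) = (7, 0)
Using cos(theta2) = (x^2 + y^2 - L1^2 - L2^2) / (2*L1*L2)
x^2 + y^2 = 7^2 + 0 = 49
L1^2 + L2^2 = 64 + 4 = 68
Numerator = 49 - 68 = -19
Denominator = 2*8*2 = 32
cos(theta2) = -19/32 = -19/32

-19/32


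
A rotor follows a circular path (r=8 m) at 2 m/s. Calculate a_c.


Given: v = 2 m/s, r = 8 m
Using a_c = v^2 / r
a_c = 2^2 / 8
a_c = 4 / 8
a_c = 1/2 m/s^2

1/2 m/s^2


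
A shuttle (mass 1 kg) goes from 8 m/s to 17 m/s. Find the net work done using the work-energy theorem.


Given: m = 1 kg, v0 = 8 m/s, v = 17 m/s
Using W = (1/2)*m*(v^2 - v0^2)
v^2 = 17^2 = 289
v0^2 = 8^2 = 64
v^2 - v0^2 = 289 - 64 = 225
W = (1/2)*1*225 = 225/2 J

225/2 J


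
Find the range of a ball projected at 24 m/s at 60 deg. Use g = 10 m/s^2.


Given: v0 = 24 m/s, theta = 60 deg, g = 10 m/s^2
sin(2*60) = sin(120) = sqrt(3)/2
Using R = v0^2 * sin(2*theta) / g
R = 24^2 * (sqrt(3)/2) / 10
R = 576 * sqrt(3) / 20
R = 144/5*sqrt(3) m

144/5*sqrt(3) m


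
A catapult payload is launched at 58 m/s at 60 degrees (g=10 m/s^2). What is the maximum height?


Given: v0 = 58 m/s, theta = 60 deg, g = 10 m/s^2
sin^2(60) = 3/4
Using H = v0^2 * sin^2(theta) / (2*g)
H = 58^2 * 3/4 / (2*10)
H = 3364 * 3/4 / 20
H = 2523 / 20
H = 2523/20 m

2523/20 m


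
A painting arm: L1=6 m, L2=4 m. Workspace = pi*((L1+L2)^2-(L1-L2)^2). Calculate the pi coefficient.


Given: L1 = 6, L2 = 4
(L1+L2)^2 = (10)^2 = 100
(L1-L2)^2 = (2)^2 = 4
Difference = 100 - 4 = 96
This equals 4*L1*L2 = 4*6*4 = 96
Workspace area = 96*pi

96


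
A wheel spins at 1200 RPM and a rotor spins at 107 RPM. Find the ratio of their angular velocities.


Given: RPM_A = 1200, RPM_B = 107
omega = 2*pi*RPM/60, so omega_A/omega_B = RPM_A / RPM_B
omega_A/omega_B = 1200 / 107
omega_A/omega_B = 1200/107

1200/107


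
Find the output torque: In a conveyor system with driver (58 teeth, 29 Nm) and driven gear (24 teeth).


Given: N1 = 58, N2 = 24, T1 = 29 Nm
Using T2/T1 = N2/N1
T2 = T1 * N2 / N1
T2 = 29 * 24 / 58
T2 = 696 / 58
T2 = 12 Nm

12 Nm
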